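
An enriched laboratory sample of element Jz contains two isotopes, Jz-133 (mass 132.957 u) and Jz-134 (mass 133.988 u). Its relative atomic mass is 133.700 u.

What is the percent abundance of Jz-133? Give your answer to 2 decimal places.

27.93%

With x = fraction of Jz-133 (so Jz-134 is 1 − x):
132.957·x + 133.988·(1 − x) = 133.700
(132.957 − 133.988)·x = 133.700 − 133.988
x = -0.288 / -1.031 = 0.27934 → 27.93% Jz-133, 72.07% Jz-134.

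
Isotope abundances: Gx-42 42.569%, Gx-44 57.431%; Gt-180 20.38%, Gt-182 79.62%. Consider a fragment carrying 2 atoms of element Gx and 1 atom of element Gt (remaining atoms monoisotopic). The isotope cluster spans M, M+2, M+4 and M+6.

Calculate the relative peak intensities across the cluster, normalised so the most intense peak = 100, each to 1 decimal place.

8.1 : 53.4 : 100.0 : 57.5

Element Gx pattern (n=2): 0.18121198 : 0.48895605 : 0.32983198
Element Gt pattern (n=1): 0.2038 : 0.7962
Convolve the two distributions (both contribute in 2-u steps):
  M: 0.18121198×0.2038 = 0.036931
  M+2: 0.18121198×0.7962 + 0.48895605×0.2038 = 0.243930
  M+4: 0.48895605×0.7962 + 0.32983198×0.2038 = 0.456527
  M+6: 0.32983198×0.7962 = 0.262612
Scale to base peak (0.456527) = 100: 8.1 : 53.4 : 100.0 : 57.5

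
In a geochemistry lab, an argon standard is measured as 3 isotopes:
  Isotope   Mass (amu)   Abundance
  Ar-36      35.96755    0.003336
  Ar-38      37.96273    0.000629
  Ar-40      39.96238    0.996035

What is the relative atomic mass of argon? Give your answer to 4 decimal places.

Average mass = Σ (abundance × isotope mass) = 0.003336 × 35.96755 + 0.000629 × 37.96273 + 0.996035 × 39.96238
= 0.119988 + 0.023879 + 39.803929 = 39.947796 amu

39.9478 amu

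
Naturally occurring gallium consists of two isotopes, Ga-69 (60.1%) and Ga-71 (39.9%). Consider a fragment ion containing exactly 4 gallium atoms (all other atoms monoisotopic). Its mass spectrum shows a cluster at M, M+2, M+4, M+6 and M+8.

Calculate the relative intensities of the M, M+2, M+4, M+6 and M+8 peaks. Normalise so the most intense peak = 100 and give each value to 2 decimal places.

Each Ga atom is independently Ga-69 (p = 0.601) or Ga-71 (q = 0.399); the cluster is the binomial expansion (p + q)^4.
P(M) = 0.601^4 = 0.130466
P(M+2) = 4 × 0.601^3 × 0.399^1 = 0.346463
P(M+4) = 6 × 0.601^2 × 0.399^2 = 0.345021
P(M+6) = 4 × 0.601^1 × 0.399^3 = 0.152705
P(M+8) = 0.399^4 = 0.025345
The M+2 peak is largest (0.346463); scaling to 100 gives 37.66 : 100.00 : 99.58 : 44.08 : 7.32.

37.66 : 100.00 : 99.58 : 44.08 : 7.32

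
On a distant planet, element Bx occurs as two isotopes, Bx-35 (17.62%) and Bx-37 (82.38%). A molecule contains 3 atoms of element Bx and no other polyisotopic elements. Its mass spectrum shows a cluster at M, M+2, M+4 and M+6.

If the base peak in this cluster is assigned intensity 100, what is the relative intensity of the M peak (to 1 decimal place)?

1.0

Term probabilities: M 0.0055, M+2 0.0767, M+4 0.3587, M+6 0.5591. Base peak = M+6.
P(M+6) = C(3,3) × 0.1762^0 × 0.8238^3 = 1 × 1.0000 × 0.55906894 = 0.559069 (base)
P(M) = C(3,0) × 0.1762^3 × 0.8238^0 = 1 × 0.00547038 × 1.0000 = 0.005470
Relative intensity = 0.005470 / 0.559069 × 100 = 1.0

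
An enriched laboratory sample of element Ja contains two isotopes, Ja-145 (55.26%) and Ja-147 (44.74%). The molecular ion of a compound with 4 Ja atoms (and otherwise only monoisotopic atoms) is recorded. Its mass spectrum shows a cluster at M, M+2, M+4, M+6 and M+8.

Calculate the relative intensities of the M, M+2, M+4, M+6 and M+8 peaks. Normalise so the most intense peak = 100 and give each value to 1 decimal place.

The 4 Ja atoms are independent, so intensities follow the terms of (0.5526 + 0.4474)^4.
P(M) = 0.5526^4 = 0.093249
P(M+2) = 4 × 0.5526^3 × 0.4474^1 = 0.301987
P(M+4) = 6 × 0.5526^2 × 0.4474^2 = 0.366746
P(M+6) = 4 × 0.5526^1 × 0.4474^3 = 0.197952
P(M+8) = 0.4474^4 = 0.040067
The M+4 peak is largest (0.366746); scaling to 100 gives 25.4 : 82.3 : 100.0 : 54.0 : 10.9.

25.4 : 82.3 : 100.0 : 54.0 : 10.9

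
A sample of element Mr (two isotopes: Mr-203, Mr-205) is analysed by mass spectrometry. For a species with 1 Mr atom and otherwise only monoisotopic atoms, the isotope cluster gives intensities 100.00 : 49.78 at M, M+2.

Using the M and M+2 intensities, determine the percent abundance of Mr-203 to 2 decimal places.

Write p for the Mr-203 fraction. I(M+2)/I(M) = [C(1,1)·p^0·(1−p)] / p^1 = 1·(1−p)/p = 49.78/100.00 = 0.4978
(1−p)/p = 0.4978/1 = 0.4978  ⇒  p = 1/(1 + 0.4978) = 0.6676
Mr-203: 66.76%, Mr-205: 33.24%.

66.76%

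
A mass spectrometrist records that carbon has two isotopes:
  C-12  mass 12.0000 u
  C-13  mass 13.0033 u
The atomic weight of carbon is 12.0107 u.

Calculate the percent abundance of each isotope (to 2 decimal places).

With x = fraction of C-12 (so C-13 is 1 − x):
12.0000·x + 13.0033·(1 − x) = 12.0107
(12.0000 − 13.0033)·x = 12.0107 − 13.0033
x = -0.9926 / -1.0033 = 0.98934 → 98.93% C-12, 1.07% C-13.

C-12: 98.93%, C-13: 1.07%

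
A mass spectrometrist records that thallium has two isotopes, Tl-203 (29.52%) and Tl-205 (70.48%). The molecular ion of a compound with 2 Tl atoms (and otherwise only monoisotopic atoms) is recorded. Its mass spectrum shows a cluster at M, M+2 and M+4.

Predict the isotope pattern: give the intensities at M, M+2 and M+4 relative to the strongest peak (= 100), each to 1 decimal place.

17.5 : 83.8 : 100.0

Expanding (0.2952 + 0.7048)^2:
P(M) = 0.2952^2 = 0.087143
P(M+2) = 2 × 0.2952^1 × 0.7048^1 = 0.416114
P(M+4) = 0.7048^2 = 0.496743
The M+4 peak is largest (0.496743); scaling to 100 gives 17.5 : 83.8 : 100.0.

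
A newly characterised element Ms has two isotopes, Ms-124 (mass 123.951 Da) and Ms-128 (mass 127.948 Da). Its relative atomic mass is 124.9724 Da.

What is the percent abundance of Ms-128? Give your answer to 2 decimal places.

With x = fraction of Ms-124 (so Ms-128 is 1 − x):
123.951·x + 127.948·(1 − x) = 124.9724
(123.951 − 127.948)·x = 124.9724 − 127.948
x = -2.9756 / -3.997 = 0.74446 → 74.45% Ms-124, 25.55% Ms-128.

25.55%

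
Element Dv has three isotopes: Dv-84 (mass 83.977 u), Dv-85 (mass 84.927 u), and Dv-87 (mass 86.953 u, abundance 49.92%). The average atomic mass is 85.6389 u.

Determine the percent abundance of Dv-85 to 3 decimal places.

18.556%

Let x and y be the fractions of Dv-84 and Dv-85. Then x + y = 1 − 0.4992 = 0.5008 and 83.977x + 84.927y = 85.6389 − 0.4992×86.953 = 42.2319624.
Substituting: 83.977x + 84.927(0.5008 − x) = 42.2319624
(83.977 − 84.927)x = -0.2994792  ⇒  x = 0.31524, y = 0.18556
Dv-84: 31.524%, Dv-85: 18.556%.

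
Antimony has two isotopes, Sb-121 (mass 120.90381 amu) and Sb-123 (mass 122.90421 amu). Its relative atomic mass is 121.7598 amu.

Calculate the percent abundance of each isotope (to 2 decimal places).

Let x be the fractional abundance of Sb-121; then Sb-123 has abundance 1 − x.
120.90381·x + 122.90421·(1 − x) = 121.7598
(120.90381 − 122.90421)·x = 121.7598 − 122.90421
x = -1.14441 / -2.00040 = 0.57209 → 57.21% Sb-121, 42.79% Sb-123.

Sb-121: 57.21%, Sb-123: 42.79%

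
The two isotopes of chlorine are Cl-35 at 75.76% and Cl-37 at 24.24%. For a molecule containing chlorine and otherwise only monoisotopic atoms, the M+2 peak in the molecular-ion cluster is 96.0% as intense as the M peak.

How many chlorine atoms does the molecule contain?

For n independent Cl atoms, I(M+2)/I(M) = n · (abundance Cl-37) / (abundance Cl-35) = n · 0.2424/0.7576.
n = 0.960 × 0.7576/0.2424 = 3.00 ≈ 3

3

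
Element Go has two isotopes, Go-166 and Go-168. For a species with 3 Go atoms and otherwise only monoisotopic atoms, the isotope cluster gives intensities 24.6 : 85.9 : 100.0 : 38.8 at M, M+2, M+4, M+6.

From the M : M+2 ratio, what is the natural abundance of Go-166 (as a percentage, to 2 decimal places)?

Let p = fractional abundance of Go-166. I(M+2)/I(M) = [C(3,1)·p^2·(1−p)] / p^3 = 3·(1−p)/p = 85.9/24.6 = 3.4919
(1−p)/p = 3.4919/3 = 1.1640  ⇒  p = 1/(1 + 1.1640) = 0.4621
Go-166: 46.21%, Go-168: 53.79%.

46.21%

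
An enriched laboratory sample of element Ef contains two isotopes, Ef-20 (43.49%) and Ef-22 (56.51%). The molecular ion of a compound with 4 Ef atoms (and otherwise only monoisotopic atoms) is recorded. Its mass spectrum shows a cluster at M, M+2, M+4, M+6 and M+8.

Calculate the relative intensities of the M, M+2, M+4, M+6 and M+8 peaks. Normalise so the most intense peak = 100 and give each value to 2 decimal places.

9.87 : 51.31 : 100.00 : 86.63 : 28.14

Each Ef atom is independently Ef-20 (p = 0.4349) or Ef-22 (q = 0.5651); the cluster is the binomial expansion (p + q)^4.
P(M) = 0.4349^4 = 0.035773
P(M+2) = 4 × 0.4349^3 × 0.5651^1 = 0.185932
P(M+4) = 6 × 0.4349^2 × 0.5651^2 = 0.362394
P(M+6) = 4 × 0.4349^1 × 0.5651^3 = 0.313925
P(M+8) = 0.5651^4 = 0.101977
The M+4 peak is largest (0.362394); scaling to 100 gives 9.87 : 51.31 : 100.00 : 86.63 : 28.14.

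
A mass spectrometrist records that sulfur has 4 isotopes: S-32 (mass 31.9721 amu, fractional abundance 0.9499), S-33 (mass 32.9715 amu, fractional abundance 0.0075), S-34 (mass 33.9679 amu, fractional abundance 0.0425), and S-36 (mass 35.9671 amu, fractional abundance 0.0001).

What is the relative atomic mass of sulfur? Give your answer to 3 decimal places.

32.065 amu

The abundance-weighted mean is 0.9499 × 31.9721 + 0.0075 × 32.9715 + 0.0425 × 33.9679 + 0.0001 × 35.9671
= 30.37030 + 0.24729 + 1.44364 + 0.00360 = 32.06483 amu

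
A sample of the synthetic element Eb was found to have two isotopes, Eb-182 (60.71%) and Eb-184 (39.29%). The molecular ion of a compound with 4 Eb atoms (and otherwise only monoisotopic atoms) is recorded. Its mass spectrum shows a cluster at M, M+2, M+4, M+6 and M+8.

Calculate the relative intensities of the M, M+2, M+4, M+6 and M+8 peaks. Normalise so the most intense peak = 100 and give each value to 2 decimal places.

Expanding (0.6071 + 0.3929)^4:
P(M) = 0.6071^4 = 0.135844
P(M+2) = 4 × 0.6071^3 × 0.3929^1 = 0.351660
P(M+4) = 6 × 0.6071^2 × 0.3929^2 = 0.341378
P(M+6) = 4 × 0.6071^1 × 0.3929^3 = 0.147288
P(M+8) = 0.3929^4 = 0.023830
The M+2 peak is largest (0.351660); scaling to 100 gives 38.63 : 100.00 : 97.08 : 41.88 : 6.78.

38.63 : 100.00 : 97.08 : 41.88 : 6.78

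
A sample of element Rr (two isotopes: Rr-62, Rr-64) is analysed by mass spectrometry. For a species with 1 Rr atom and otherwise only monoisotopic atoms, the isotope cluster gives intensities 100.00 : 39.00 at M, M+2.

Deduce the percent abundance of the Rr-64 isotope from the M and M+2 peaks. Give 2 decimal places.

If p is the fraction of Rr that is Rr-62, then I(M+2)/I(M) = [C(1,1)·p^0·(1−p)] / p^1 = 1·(1−p)/p = 39.00/100.00 = 0.3900
(1−p)/p = 0.3900/1 = 0.3900  ⇒  p = 1/(1 + 0.3900) = 0.7194
Rr-62: 71.94%, Rr-64: 28.06%.

28.06%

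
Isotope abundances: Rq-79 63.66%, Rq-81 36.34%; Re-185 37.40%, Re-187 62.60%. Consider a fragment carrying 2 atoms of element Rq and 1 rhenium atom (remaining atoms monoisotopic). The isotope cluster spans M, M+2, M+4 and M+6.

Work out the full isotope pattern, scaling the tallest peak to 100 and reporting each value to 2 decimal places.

Element Rq pattern (n=2): 0.40525956 : 0.46268088 : 0.13205956
Rhenium pattern (n=1): 0.3740 : 0.6260
Convolve the two distributions (both contribute in 2-u steps):
  M: 0.40525956×0.3740 = 0.151567
  M+2: 0.40525956×0.6260 + 0.46268088×0.3740 = 0.426735
  M+4: 0.46268088×0.6260 + 0.13205956×0.3740 = 0.339029
  M+6: 0.13205956×0.6260 = 0.082669
Scale to base peak (0.426735) = 100: 35.52 : 100.00 : 79.45 : 19.37

35.52 : 100.00 : 79.45 : 19.37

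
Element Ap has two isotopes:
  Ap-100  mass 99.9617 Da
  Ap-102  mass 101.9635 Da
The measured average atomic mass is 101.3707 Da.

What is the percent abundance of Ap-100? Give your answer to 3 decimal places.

29.613%

Let x be the fractional abundance of Ap-100; then Ap-102 has abundance 1 − x.
99.9617·x + 101.9635·(1 − x) = 101.3707
(99.9617 − 101.9635)·x = 101.3707 − 101.9635
x = -0.5928 / -2.0018 = 0.29613 → 29.613% Ap-100, 70.387% Ap-102.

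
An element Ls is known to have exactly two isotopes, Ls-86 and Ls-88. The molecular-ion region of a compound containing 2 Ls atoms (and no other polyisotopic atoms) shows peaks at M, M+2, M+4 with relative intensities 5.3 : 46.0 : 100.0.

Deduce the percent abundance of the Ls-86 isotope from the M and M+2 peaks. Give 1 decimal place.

Write p for the Ls-86 fraction. I(M+2)/I(M) = [C(2,1)·p^1·(1−p)] / p^2 = 2·(1−p)/p = 46.0/5.3 = 8.6792
(1−p)/p = 8.6792/2 = 4.3396  ⇒  p = 1/(1 + 4.3396) = 0.1873
Ls-86: 18.7%, Ls-88: 81.3%.

18.7%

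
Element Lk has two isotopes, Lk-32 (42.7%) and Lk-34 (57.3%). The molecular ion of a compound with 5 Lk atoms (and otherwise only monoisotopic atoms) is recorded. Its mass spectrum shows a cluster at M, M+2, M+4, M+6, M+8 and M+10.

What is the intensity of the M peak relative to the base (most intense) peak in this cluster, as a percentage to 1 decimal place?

Term probabilities: M 0.0142, M+2 0.0952, M+4 0.2556, M+6 0.3430, M+8 0.2302, M+10 0.0618. Base peak = M+6.
P(M+6) = C(5,3) × 0.427^2 × 0.573^3 = 10 × 0.182329 × 0.18813252 = 0.343020 (base)
P(M) = C(5,0) × 0.427^5 × 0.573^0 = 1 × 0.01419513 × 1.0000 = 0.014195
Relative intensity = 0.014195 / 0.343020 × 100 = 4.1

4.1%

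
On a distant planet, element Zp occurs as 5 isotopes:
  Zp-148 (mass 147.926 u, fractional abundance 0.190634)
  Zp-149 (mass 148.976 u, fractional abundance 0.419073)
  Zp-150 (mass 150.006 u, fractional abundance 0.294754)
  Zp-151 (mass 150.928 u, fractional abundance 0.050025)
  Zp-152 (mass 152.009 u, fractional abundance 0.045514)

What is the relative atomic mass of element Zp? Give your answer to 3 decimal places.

Average mass = Σ (abundance × isotope mass) = 0.190634 × 147.926 + 0.419073 × 148.976 + 0.294754 × 150.006 + 0.050025 × 150.928 + 0.045514 × 152.009
= 28.1997 + 62.4318 + 44.2149 + 7.5502 + 6.9185 = 149.3151 u

149.315 u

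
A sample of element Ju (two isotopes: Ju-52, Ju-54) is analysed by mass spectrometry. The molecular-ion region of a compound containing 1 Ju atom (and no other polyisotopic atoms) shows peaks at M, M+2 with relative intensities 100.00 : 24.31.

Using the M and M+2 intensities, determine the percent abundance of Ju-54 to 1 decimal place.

If p is the fraction of Ju that is Ju-52, then I(M+2)/I(M) = [C(1,1)·p^0·(1−p)] / p^1 = 1·(1−p)/p = 24.31/100.00 = 0.2431
(1−p)/p = 0.2431/1 = 0.2431  ⇒  p = 1/(1 + 0.2431) = 0.8044
Ju-52: 80.4%, Ju-54: 19.6%.

19.6%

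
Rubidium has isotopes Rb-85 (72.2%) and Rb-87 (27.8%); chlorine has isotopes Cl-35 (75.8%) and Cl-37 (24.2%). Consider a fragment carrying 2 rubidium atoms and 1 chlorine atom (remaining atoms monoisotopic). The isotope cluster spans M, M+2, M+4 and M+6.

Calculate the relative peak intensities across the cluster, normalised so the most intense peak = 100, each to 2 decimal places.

91.80 : 100.00 : 36.18 : 4.35

Rubidium pattern (n=2): 0.521284 : 0.401432 : 0.077284
Chlorine pattern (n=1): 0.7580 : 0.2420
Convolve the two distributions (both contribute in 2-u steps):
  M: 0.521284×0.7580 = 0.395133
  M+2: 0.521284×0.2420 + 0.401432×0.7580 = 0.430436
  M+4: 0.401432×0.2420 + 0.077284×0.7580 = 0.155728
  M+6: 0.077284×0.2420 = 0.018703
Scale to base peak (0.430436) = 100: 91.80 : 100.00 : 36.18 : 4.35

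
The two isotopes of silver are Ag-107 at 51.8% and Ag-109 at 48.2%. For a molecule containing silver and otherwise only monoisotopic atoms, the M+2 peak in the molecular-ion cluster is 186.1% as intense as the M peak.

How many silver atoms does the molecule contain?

For n independent Ag atoms, I(M+2)/I(M) = n · (abundance Ag-109) / (abundance Ag-107) = n · 0.482/0.518.
n = 1.861 × 0.518/0.482 = 2.00 ≈ 2

2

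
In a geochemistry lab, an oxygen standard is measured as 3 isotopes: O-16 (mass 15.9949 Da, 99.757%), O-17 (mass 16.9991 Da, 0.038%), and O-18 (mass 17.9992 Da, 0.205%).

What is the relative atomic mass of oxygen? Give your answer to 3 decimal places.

15.999 Da

Ar = Σ fᵢ·mᵢ = 0.99757 × 15.9949 + 0.00038 × 16.9991 + 0.00205 × 17.9992
= 15.95603 + 0.00646 + 0.03690 = 15.99939 Da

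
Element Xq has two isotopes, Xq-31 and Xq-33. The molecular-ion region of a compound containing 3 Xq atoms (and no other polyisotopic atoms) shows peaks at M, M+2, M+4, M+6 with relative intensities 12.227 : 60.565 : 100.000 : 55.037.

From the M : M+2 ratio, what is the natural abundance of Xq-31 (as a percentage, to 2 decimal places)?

Write p for the Xq-31 fraction. I(M+2)/I(M) = [C(3,1)·p^2·(1−p)] / p^3 = 3·(1−p)/p = 60.565/12.227 = 4.9534
(1−p)/p = 4.9534/3 = 1.6511  ⇒  p = 1/(1 + 1.6511) = 0.3772
Xq-31: 37.72%, Xq-33: 62.28%.

37.72%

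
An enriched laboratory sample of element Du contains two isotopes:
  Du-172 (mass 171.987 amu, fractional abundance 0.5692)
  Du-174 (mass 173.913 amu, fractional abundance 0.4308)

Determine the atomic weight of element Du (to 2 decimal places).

172.82 amu

Weight each isotope mass by its fractional abundance: 0.5692 × 171.987 + 0.4308 × 173.913
= 97.8950 + 74.9217 = 172.8167 amu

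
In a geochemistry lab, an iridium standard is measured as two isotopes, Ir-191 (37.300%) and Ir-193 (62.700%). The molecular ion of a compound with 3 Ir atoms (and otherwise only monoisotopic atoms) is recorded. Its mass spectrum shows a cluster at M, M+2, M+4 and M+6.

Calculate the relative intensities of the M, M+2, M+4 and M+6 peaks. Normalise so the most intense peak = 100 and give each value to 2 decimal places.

11.80 : 59.49 : 100.00 : 56.03

The 3 Ir atoms are independent, so intensities follow the terms of (0.37300 + 0.62700)^3.
P(M) = 0.37300^3 = 0.051895
P(M+2) = 3 × 0.37300^2 × 0.62700^1 = 0.261702
P(M+4) = 3 × 0.37300^1 × 0.62700^2 = 0.439911
P(M+6) = 0.62700^3 = 0.246492
The M+4 peak is largest (0.439911); scaling to 100 gives 11.80 : 59.49 : 100.00 : 56.03.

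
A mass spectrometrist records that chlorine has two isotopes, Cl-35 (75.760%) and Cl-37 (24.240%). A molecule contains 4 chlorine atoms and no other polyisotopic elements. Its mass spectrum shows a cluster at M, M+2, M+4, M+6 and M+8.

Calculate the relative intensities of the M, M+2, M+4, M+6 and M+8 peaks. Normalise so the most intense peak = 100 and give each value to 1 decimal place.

Each Cl atom is independently Cl-35 (p = 0.75760) or Cl-37 (q = 0.24240); the cluster is the binomial expansion (p + q)^4.
P(M) = 0.75760^4 = 0.329428
P(M+2) = 4 × 0.75760^3 × 0.24240^1 = 0.421612
P(M+4) = 6 × 0.75760^2 × 0.24240^2 = 0.202347
P(M+6) = 4 × 0.75760^1 × 0.24240^3 = 0.043162
P(M+8) = 0.24240^4 = 0.003452
The M+2 peak is largest (0.421612); scaling to 100 gives 78.1 : 100.0 : 48.0 : 10.2 : 0.8.

78.1 : 100.0 : 48.0 : 10.2 : 0.8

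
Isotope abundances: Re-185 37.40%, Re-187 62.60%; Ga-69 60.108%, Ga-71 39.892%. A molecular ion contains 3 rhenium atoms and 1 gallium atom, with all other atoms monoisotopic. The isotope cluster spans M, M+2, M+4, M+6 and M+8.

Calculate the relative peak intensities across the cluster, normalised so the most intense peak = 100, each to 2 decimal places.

8.52 : 48.44 : 100.00 : 87.48 : 26.52

Rhenium pattern (n=3): 0.05231362 : 0.26268713 : 0.43968487 : 0.24531438
Gallium pattern (n=1): 0.60108 : 0.39892
Convolve the two distributions (both contribute in 2-u steps):
  M: 0.05231362×0.60108 = 0.031445
  M+2: 0.05231362×0.39892 + 0.26268713×0.60108 = 0.178765
  M+4: 0.26268713×0.39892 + 0.43968487×0.60108 = 0.369077
  M+6: 0.43968487×0.39892 + 0.24531438×0.60108 = 0.322853
  M+8: 0.24531438×0.39892 = 0.097861
Scale to base peak (0.369077) = 100: 8.52 : 48.44 : 100.00 : 87.48 : 26.52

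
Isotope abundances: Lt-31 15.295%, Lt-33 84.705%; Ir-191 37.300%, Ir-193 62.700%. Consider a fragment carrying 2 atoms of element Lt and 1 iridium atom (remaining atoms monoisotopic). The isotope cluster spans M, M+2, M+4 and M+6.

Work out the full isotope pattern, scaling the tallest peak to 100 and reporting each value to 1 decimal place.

Element Lt pattern (n=2): 0.0233937 : 0.2591126 : 0.7174937
Iridium pattern (n=1): 0.3730 : 0.6270
Convolve the two distributions (both contribute in 2-u steps):
  M: 0.0233937×0.3730 = 0.008726
  M+2: 0.0233937×0.6270 + 0.2591126×0.3730 = 0.111317
  M+4: 0.2591126×0.6270 + 0.7174937×0.3730 = 0.430089
  M+6: 0.7174937×0.6270 = 0.449869
Scale to base peak (0.449869) = 100: 1.9 : 24.7 : 95.6 : 100.0

1.9 : 24.7 : 95.6 : 100.0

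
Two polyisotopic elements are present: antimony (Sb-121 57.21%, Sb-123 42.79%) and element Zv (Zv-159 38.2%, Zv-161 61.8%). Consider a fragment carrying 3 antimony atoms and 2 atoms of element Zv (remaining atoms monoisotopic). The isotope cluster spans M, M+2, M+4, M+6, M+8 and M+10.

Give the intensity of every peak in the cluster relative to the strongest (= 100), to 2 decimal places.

Antimony pattern (n=3): 0.18724742 : 0.42015297 : 0.3142518 : 0.07834781
Element Zv pattern (n=2): 0.145924 : 0.472152 : 0.381924
Convolve the two distributions (both contribute in 2-u steps):
  M: 0.18724742×0.145924 = 0.027324
  M+2: 0.18724742×0.472152 + 0.42015297×0.145924 = 0.149720
  M+4: 0.18724742×0.381924 + 0.42015297×0.472152 + 0.3142518×0.145924 = 0.315747
  M+6: 0.42015297×0.381924 + 0.3142518×0.472152 + 0.07834781×0.145924 = 0.320274
  M+8: 0.3142518×0.381924 + 0.07834781×0.472152 = 0.157012
  M+10: 0.07834781×0.381924 = 0.029923
Scale to base peak (0.320274) = 100: 8.53 : 46.75 : 98.59 : 100.00 : 49.02 : 9.34

8.53 : 46.75 : 98.59 : 100.00 : 49.02 : 9.34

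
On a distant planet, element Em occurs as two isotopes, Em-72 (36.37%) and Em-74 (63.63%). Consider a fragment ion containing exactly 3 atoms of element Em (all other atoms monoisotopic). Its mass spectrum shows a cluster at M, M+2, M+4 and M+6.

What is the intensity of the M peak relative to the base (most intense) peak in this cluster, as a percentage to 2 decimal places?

10.89%

(0.3637 + 0.6363)^3 gives M 0.0481, M+2 0.2525, M+4 0.4418, M+6 0.2576; the largest is M+4.
P(M+4) = C(3,2) × 0.3637^1 × 0.6363^2 = 3 × 0.3637 × 0.40487769 = 0.441762 (base)
P(M) = C(3,0) × 0.3637^3 × 0.6363^0 = 1 × 0.0481094 × 1.0000 = 0.048109
Relative intensity = 0.048109 / 0.441762 × 100 = 10.89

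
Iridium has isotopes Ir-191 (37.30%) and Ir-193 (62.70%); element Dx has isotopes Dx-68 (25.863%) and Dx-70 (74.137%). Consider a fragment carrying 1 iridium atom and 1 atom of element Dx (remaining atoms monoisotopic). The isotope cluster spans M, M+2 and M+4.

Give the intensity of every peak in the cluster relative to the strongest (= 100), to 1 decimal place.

Iridium pattern (n=1): 0.3730 : 0.6270
Element Dx pattern (n=1): 0.25863 : 0.74137
Convolve the two distributions (both contribute in 2-u steps):
  M: 0.3730×0.25863 = 0.096469
  M+2: 0.3730×0.74137 + 0.6270×0.25863 = 0.438692
  M+4: 0.6270×0.74137 = 0.464839
Scale to base peak (0.464839) = 100: 20.8 : 94.4 : 100.0

20.8 : 94.4 : 100.0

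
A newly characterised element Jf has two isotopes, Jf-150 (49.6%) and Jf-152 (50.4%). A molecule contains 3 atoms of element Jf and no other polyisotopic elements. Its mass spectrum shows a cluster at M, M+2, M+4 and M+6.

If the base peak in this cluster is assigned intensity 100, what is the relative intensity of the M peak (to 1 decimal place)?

(0.496 + 0.504)^3 gives M 0.1220, M+2 0.3720, M+4 0.3780, M+6 0.1280; the largest is M+4.
P(M+4) = C(3,2) × 0.496^1 × 0.504^2 = 3 × 0.4960 × 0.254016 = 0.377976 (base)
P(M) = C(3,0) × 0.496^3 × 0.504^0 = 1 × 0.12202394 × 1.0000 = 0.122024
Relative intensity = 0.122024 / 0.377976 × 100 = 32.3

32.3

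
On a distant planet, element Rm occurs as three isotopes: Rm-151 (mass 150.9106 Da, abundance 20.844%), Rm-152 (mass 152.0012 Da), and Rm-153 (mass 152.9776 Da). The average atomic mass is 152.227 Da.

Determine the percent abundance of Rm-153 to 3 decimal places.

46.408%

Let x and y be the fractions of Rm-152 and Rm-153. Then x + y = 1 − 0.20844 = 0.79156 and 152.0012x + 152.9776y = 152.227 − 0.20844×150.9106 = 120.771194536.
Substituting: 152.0012x + 152.9776(0.79156 − x) = 120.771194536
(152.0012 − 152.9776)x = -0.31975452  ⇒  x = 0.32748, y = 0.46408
Rm-152: 32.748%, Rm-153: 46.408%.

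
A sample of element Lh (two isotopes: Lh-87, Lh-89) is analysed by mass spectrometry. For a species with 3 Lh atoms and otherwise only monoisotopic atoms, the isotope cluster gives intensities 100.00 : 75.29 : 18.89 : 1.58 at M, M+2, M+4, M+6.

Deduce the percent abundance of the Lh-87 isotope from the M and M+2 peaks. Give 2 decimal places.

If p is the fraction of Lh that is Lh-87, then I(M+2)/I(M) = [C(3,1)·p^2·(1−p)] / p^3 = 3·(1−p)/p = 75.29/100.00 = 0.7529
(1−p)/p = 0.7529/3 = 0.2510  ⇒  p = 1/(1 + 0.2510) = 0.7994
Lh-87: 79.94%, Lh-89: 20.06%.

79.94%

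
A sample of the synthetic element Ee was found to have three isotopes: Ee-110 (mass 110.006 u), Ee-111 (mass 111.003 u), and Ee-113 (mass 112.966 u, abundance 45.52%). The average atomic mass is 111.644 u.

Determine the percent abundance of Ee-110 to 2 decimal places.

The remaining 54.48% is split between Ee-110 (fraction x) and Ee-111 (fraction 0.5448 − x).
Substituting: 110.006x + 111.003(0.5448 − x) = 60.2218768
(110.006 − 111.003)x = -0.2525576  ⇒  x = 0.25332, y = 0.29148
Ee-110: 25.33%, Ee-111: 29.15%.

25.33%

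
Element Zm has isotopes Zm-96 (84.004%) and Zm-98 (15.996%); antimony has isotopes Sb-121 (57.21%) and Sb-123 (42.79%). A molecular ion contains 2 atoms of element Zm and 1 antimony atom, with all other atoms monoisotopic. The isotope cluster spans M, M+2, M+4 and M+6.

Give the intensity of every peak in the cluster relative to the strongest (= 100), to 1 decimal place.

Element Zm pattern (n=2): 0.7056672 : 0.2687456 : 0.0255872
Antimony pattern (n=1): 0.5721 : 0.4279
Convolve the two distributions (both contribute in 2-u steps):
  M: 0.7056672×0.5721 = 0.403712
  M+2: 0.7056672×0.4279 + 0.2687456×0.5721 = 0.455704
  M+4: 0.2687456×0.4279 + 0.0255872×0.5721 = 0.129635
  M+6: 0.0255872×0.4279 = 0.010949
Scale to base peak (0.455704) = 100: 88.6 : 100.0 : 28.4 : 2.4

88.6 : 100.0 : 28.4 : 2.4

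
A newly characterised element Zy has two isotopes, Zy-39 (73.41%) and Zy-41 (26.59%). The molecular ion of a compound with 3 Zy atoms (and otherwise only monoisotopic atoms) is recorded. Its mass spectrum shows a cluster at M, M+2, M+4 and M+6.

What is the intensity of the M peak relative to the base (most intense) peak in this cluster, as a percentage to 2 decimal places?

92.03%

Term probabilities: M 0.3956, M+2 0.4299, M+4 0.1557, M+6 0.0188. Base peak = M+2.
P(M+2) = C(3,1) × 0.7341^2 × 0.2659^1 = 3 × 0.53890281 × 0.2659 = 0.429883 (base)
P(M) = C(3,0) × 0.7341^3 × 0.2659^0 = 1 × 0.39560855 × 1.0000 = 0.395609
Relative intensity = 0.395609 / 0.429883 × 100 = 92.03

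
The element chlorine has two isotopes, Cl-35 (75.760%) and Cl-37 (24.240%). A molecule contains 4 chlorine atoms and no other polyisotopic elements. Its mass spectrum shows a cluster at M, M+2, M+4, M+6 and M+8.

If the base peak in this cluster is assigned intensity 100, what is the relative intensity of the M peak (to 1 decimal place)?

Term probabilities: M 0.3294, M+2 0.4216, M+4 0.2023, M+6 0.0432, M+8 0.0035. Base peak = M+2.
P(M+2) = C(4,1) × 0.75760^3 × 0.24240^1 = 4 × 0.4348304 × 0.2424 = 0.421612 (base)
P(M) = C(4,0) × 0.75760^4 × 0.24240^0 = 1 × 0.32942751 × 1.0000 = 0.329428
Relative intensity = 0.329428 / 0.421612 × 100 = 78.1

78.1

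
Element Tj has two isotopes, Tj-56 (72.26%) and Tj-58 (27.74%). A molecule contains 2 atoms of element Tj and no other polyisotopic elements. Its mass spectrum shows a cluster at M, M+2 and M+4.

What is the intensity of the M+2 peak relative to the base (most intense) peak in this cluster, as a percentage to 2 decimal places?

Binomial terms of (0.7226 + 0.2774)^2: M 0.5222, M+2 0.4009, M+4 0.0770 → M is the base peak.
P(M) = C(2,0) × 0.7226^2 × 0.2774^0 = 1 × 0.52215076 × 1.0000 = 0.522151 (base)
P(M+2) = C(2,1) × 0.7226^1 × 0.2774^1 = 2 × 0.7226 × 0.2774 = 0.400898
Relative intensity = 0.400898 / 0.522151 × 100 = 76.78

76.78%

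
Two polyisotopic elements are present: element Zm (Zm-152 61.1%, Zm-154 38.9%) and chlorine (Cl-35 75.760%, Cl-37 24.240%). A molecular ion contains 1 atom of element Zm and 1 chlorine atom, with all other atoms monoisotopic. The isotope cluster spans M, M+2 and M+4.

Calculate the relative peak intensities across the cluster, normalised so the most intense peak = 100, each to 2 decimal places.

100.00 : 95.66 : 20.37

Element Zm pattern (n=1): 0.6110 : 0.3890
Chlorine pattern (n=1): 0.7576 : 0.2424
Convolve the two distributions (both contribute in 2-u steps):
  M: 0.6110×0.7576 = 0.462894
  M+2: 0.6110×0.2424 + 0.3890×0.7576 = 0.442813
  M+4: 0.3890×0.2424 = 0.094294
Scale to base peak (0.462894) = 100: 100.00 : 95.66 : 20.37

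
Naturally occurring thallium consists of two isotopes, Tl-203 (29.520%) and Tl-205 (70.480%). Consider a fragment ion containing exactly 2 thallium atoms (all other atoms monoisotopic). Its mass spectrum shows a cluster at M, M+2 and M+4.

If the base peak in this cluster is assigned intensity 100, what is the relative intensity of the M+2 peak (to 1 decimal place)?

83.8

Term probabilities: M 0.0871, M+2 0.4161, M+4 0.4967. Base peak = M+4.
P(M+4) = C(2,2) × 0.29520^0 × 0.70480^2 = 1 × 1.0000 × 0.49674304 = 0.496743 (base)
P(M+2) = C(2,1) × 0.29520^1 × 0.70480^1 = 2 × 0.2952 × 0.7048 = 0.416114
Relative intensity = 0.416114 / 0.496743 × 100 = 83.8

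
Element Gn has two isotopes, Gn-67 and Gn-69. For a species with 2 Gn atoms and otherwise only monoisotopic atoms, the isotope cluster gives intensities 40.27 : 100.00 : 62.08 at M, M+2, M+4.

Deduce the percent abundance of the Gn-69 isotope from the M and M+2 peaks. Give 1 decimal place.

If p is the fraction of Gn that is Gn-67, then I(M+2)/I(M) = [C(2,1)·p^1·(1−p)] / p^2 = 2·(1−p)/p = 100.00/40.27 = 2.4832
(1−p)/p = 2.4832/2 = 1.2416  ⇒  p = 1/(1 + 1.2416) = 0.4461
Gn-67: 44.6%, Gn-69: 55.4%.

55.4%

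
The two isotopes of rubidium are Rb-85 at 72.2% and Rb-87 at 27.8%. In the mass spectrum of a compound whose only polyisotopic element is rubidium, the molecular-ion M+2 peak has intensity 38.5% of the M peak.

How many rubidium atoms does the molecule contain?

1

With n Rb atoms, P(M+2)/P(M) = C(n,1)·p^(n−1)q / p^n = n·q/p = n · 0.278/0.722.
n = 0.385 × 0.722/0.278 = 1.00 ≈ 1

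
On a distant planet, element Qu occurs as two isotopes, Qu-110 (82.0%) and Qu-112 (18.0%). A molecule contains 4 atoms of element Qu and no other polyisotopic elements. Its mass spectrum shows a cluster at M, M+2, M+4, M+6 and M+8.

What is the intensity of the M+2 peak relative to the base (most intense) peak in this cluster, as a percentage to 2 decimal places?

(0.820 + 0.180)^4 gives M 0.4521, M+2 0.3970, M+4 0.1307, M+6 0.0191, M+8 0.0010; the largest is M.
P(M) = C(4,0) × 0.820^4 × 0.180^0 = 1 × 0.45212176 × 1.0000 = 0.452122 (base)
P(M+2) = C(4,1) × 0.820^3 × 0.180^1 = 4 × 0.551368 × 0.1800 = 0.396985
Relative intensity = 0.396985 / 0.452122 × 100 = 87.80

87.80%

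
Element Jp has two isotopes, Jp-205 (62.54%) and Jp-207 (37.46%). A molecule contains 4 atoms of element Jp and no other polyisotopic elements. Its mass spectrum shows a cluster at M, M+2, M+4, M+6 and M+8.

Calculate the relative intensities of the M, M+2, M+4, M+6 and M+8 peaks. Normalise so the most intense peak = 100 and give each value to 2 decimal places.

41.74 : 100.00 : 89.85 : 35.88 : 5.37

Each Jp atom is independently Jp-205 (p = 0.6254) or Jp-207 (q = 0.3746); the cluster is the binomial expansion (p + q)^4.
P(M) = 0.6254^4 = 0.152979
P(M+2) = 4 × 0.6254^3 × 0.3746^1 = 0.366523
P(M+4) = 6 × 0.6254^2 × 0.3746^2 = 0.329308
P(M+6) = 4 × 0.6254^1 × 0.3746^3 = 0.131499
P(M+8) = 0.3746^4 = 0.019691
The M+2 peak is largest (0.366523); scaling to 100 gives 41.74 : 100.00 : 89.85 : 35.88 : 5.37.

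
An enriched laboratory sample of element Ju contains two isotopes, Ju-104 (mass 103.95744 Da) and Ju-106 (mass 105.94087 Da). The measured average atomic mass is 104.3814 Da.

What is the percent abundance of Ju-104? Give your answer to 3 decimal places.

78.625%

Writing the weighted mean with unknown fraction x of Ju-104:
103.95744·x + 105.94087·(1 − x) = 104.3814
(103.95744 − 105.94087)·x = 104.3814 − 105.94087
x = -1.55947 / -1.98343 = 0.78625 → 78.625% Ju-104, 21.375% Ju-106.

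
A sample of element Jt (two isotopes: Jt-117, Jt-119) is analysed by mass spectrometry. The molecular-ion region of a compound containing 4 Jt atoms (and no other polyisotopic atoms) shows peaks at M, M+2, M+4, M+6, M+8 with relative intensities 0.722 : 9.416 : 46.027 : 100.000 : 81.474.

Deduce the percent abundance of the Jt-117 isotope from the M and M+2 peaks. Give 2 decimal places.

If p is the fraction of Jt that is Jt-117, then I(M+2)/I(M) = [C(4,1)·p^3·(1−p)] / p^4 = 4·(1−p)/p = 9.416/0.722 = 13.0416
(1−p)/p = 13.0416/4 = 3.2604  ⇒  p = 1/(1 + 3.2604) = 0.2347
Jt-117: 23.47%, Jt-119: 76.53%.

23.47%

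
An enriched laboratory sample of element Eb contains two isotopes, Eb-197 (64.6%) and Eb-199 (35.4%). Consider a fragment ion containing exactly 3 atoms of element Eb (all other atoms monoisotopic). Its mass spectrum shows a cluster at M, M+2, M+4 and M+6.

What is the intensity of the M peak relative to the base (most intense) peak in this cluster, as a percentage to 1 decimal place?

(0.646 + 0.354)^3 gives M 0.2696, M+2 0.4432, M+4 0.2429, M+6 0.0444; the largest is M+2.
P(M+2) = C(3,1) × 0.646^2 × 0.354^1 = 3 × 0.417316 × 0.3540 = 0.443190 (base)
P(M) = C(3,0) × 0.646^3 × 0.354^0 = 1 × 0.26958614 × 1.0000 = 0.269586
Relative intensity = 0.269586 / 0.443190 × 100 = 60.8

60.8%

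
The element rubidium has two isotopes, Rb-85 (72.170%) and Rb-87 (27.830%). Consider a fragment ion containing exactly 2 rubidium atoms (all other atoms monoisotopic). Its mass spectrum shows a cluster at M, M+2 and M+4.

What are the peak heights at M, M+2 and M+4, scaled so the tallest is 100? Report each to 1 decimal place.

Each Rb atom is independently Rb-85 (p = 0.72170) or Rb-87 (q = 0.27830); the cluster is the binomial expansion (p + q)^2.
P(M) = 0.72170^2 = 0.520851
P(M+2) = 2 × 0.72170^1 × 0.27830^1 = 0.401698
P(M+4) = 0.27830^2 = 0.077451
The M peak is largest (0.520851); scaling to 100 gives 100.0 : 77.1 : 14.9.

100.0 : 77.1 : 14.9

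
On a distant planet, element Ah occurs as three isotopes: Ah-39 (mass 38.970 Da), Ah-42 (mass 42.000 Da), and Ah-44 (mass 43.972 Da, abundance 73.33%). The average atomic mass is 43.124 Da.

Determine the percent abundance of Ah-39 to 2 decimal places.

Let x and y be the fractions of Ah-39 and Ah-42. Then x + y = 1 − 0.7333 = 0.2667 and 38.970x + 42.000y = 43.124 − 0.7333×43.972 = 10.8793324.
Substituting: 38.970x + 42.000(0.2667 − x) = 10.8793324
(38.970 − 42.000)x = -0.3220676  ⇒  x = 0.10629, y = 0.16041
Ah-39: 10.63%, Ah-42: 16.04%.

10.63%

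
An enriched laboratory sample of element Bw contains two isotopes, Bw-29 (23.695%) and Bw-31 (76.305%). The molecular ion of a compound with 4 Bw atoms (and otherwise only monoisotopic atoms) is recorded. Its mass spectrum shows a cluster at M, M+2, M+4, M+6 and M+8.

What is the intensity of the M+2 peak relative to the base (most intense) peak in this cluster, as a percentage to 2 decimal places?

Term probabilities: M 0.0032, M+2 0.0406, M+4 0.1961, M+6 0.4211, M+8 0.3390. Base peak = M+6.
P(M+6) = C(4,3) × 0.23695^1 × 0.76305^3 = 4 × 0.23695 × 0.44428228 = 0.421091 (base)
P(M+2) = C(4,1) × 0.23695^3 × 0.76305^1 = 4 × 0.01330363 × 0.76305 = 0.040605
Relative intensity = 0.040605 / 0.421091 × 100 = 9.64

9.64%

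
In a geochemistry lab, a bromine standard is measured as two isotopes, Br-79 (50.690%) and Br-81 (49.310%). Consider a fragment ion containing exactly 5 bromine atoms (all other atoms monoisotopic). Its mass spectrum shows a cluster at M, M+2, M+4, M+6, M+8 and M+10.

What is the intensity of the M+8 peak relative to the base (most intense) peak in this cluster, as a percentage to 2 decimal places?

47.31%

Term probabilities: M 0.0335, M+2 0.1628, M+4 0.3167, M+6 0.3081, M+8 0.1498, M+10 0.0292. Base peak = M+4.
P(M+4) = C(5,2) × 0.50690^3 × 0.49310^2 = 10 × 0.13024674 × 0.24314761 = 0.316692 (base)
P(M+8) = C(5,4) × 0.50690^1 × 0.49310^4 = 5 × 0.5069 × 0.05912076 = 0.149842
Relative intensity = 0.149842 / 0.316692 × 100 = 47.31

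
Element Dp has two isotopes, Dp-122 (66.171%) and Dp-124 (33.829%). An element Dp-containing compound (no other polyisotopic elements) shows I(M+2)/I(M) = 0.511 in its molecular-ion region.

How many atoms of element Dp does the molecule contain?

The M+2/M ratio from n Dp atoms is n · q/p = n · 0.33829/0.66171.
n = 0.511 × 0.66171/0.33829 = 1.00 ≈ 1

1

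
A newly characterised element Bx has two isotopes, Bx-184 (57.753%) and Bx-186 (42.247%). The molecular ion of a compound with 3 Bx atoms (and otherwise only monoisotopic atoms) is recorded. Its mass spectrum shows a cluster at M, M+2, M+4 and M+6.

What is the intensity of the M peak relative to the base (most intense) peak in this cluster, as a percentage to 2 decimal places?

45.57%

Term probabilities: M 0.1926, M+2 0.4227, M+4 0.3092, M+6 0.0754. Base peak = M+2.
P(M+2) = C(3,1) × 0.57753^2 × 0.42247^1 = 3 × 0.3335409 × 0.42247 = 0.422733 (base)
P(M) = C(3,0) × 0.57753^3 × 0.42247^0 = 1 × 0.19262988 × 1.0000 = 0.192630
Relative intensity = 0.192630 / 0.422733 × 100 = 45.57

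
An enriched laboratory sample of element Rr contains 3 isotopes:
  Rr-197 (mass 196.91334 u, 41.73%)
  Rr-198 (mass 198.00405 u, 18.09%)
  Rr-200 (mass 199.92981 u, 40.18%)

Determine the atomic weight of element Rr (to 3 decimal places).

198.323 u

Average mass = Σ (abundance × isotope mass) = 0.4173 × 196.91334 + 0.1809 × 198.00405 + 0.4018 × 199.92981
= 82.171937 + 35.818933 + 80.331798 = 198.322668 u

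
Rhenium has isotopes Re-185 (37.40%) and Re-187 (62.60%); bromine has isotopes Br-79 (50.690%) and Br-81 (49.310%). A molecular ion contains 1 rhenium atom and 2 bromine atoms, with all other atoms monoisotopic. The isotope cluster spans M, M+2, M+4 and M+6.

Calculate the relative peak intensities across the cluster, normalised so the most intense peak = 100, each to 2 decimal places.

23.79 : 86.12 : 100.00 : 37.69

Rhenium pattern (n=1): 0.3740 : 0.6260
Bromine pattern (n=2): 0.25694761 : 0.49990478 : 0.24314761
Convolve the two distributions (both contribute in 2-u steps):
  M: 0.3740×0.25694761 = 0.096098
  M+2: 0.3740×0.49990478 + 0.6260×0.25694761 = 0.347814
  M+4: 0.3740×0.24314761 + 0.6260×0.49990478 = 0.403878
  M+6: 0.6260×0.24314761 = 0.152210
Scale to base peak (0.403878) = 100: 23.79 : 86.12 : 100.00 : 37.69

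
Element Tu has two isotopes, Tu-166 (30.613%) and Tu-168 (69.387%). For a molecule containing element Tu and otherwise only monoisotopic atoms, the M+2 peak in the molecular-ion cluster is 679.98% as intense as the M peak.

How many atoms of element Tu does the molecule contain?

For n independent Tu atoms, I(M+2)/I(M) = n · (abundance Tu-168) / (abundance Tu-166) = n · 0.69387/0.30613.
n = 6.7998 × 0.30613/0.69387 = 3.00 ≈ 3

3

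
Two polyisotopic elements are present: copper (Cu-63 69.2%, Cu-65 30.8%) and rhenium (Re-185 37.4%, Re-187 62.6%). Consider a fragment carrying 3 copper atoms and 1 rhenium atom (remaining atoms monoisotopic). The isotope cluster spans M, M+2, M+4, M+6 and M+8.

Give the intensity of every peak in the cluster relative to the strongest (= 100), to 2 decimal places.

Copper pattern (n=3): 0.33137389 : 0.44247034 : 0.19693766 : 0.02921811
Rhenium pattern (n=1): 0.3740 : 0.6260
Convolve the two distributions (both contribute in 2-u steps):
  M: 0.33137389×0.3740 = 0.123934
  M+2: 0.33137389×0.6260 + 0.44247034×0.3740 = 0.372924
  M+4: 0.44247034×0.6260 + 0.19693766×0.3740 = 0.350641
  M+6: 0.19693766×0.6260 + 0.02921811×0.3740 = 0.134211
  M+8: 0.02921811×0.6260 = 0.018291
Scale to base peak (0.372924) = 100: 33.23 : 100.00 : 94.02 : 35.99 : 4.90

33.23 : 100.00 : 94.02 : 35.99 : 4.90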